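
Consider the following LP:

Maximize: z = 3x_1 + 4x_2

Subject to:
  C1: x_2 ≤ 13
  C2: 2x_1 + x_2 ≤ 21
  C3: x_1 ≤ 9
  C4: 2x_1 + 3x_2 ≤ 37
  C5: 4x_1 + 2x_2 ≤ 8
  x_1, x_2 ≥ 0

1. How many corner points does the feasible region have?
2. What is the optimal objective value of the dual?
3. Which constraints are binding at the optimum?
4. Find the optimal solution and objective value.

1. 3
2. 16 (by strong duality, equal to the primal optimum)
3. C5, x_1 ≥ 0
4. x_1 = 0, x_2 = 4, z = 16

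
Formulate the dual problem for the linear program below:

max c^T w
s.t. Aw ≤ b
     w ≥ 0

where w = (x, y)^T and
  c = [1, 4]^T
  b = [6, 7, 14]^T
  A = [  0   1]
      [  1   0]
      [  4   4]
Minimize: z = 6y1 + 7y2 + 14y3

Subject to:
  C1: -y2 - 4y3 ≤ -1
  C2: -y1 - 4y3 ≤ -4
  y1, y2, y3 ≥ 0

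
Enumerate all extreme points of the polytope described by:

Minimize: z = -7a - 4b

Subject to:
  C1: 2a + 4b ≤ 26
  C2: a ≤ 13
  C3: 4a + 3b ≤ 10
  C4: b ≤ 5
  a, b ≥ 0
Each vertex is the intersection of two constraint boundaries that also satisfies all remaining constraints:
  a = 0 and b = 0 → (0, 0)
  4a + 3b = 10 and b = 0 → (2.5, 0)
  4a + 3b = 10 and a = 0 → (0, 3.333)

Vertices: (0, 0), (2.5, 0), (0, 3.333)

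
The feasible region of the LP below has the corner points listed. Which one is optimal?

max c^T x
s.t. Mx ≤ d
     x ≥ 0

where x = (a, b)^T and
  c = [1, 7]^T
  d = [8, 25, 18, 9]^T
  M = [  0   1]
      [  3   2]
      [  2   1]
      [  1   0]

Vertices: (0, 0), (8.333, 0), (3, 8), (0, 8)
(3, 8) with z = 59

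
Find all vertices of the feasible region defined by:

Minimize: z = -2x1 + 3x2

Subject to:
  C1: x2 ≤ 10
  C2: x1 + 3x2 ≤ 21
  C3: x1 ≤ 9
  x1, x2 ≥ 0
Each vertex is the intersection of two constraint boundaries that also satisfies all remaining constraints:
  x1 = 0 and x2 = 0 → (0, 0)
  x1 = 9 and x2 = 0 → (9, 0)
  x1 + 3x2 = 21 and x1 = 9 → (9, 4)
  x1 + 3x2 = 21 and x1 = 0 → (0, 7)

Vertices: (0, 0), (9, 0), (9, 4), (0, 7)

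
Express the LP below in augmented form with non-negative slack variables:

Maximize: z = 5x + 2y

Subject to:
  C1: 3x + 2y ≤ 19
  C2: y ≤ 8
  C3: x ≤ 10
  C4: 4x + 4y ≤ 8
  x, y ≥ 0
max z = 5x + 2y

s.t.
  3x + 2y + s1 = 19
  y + s2 = 8
  x + s3 = 10
  4x + 4y + s4 = 8
  x, y, s1, s2, s3, s4 ≥ 0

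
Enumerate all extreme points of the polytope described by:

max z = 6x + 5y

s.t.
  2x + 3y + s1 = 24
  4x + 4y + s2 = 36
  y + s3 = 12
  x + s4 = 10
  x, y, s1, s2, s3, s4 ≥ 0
Each vertex is the intersection of two constraint boundaries that also satisfies all remaining constraints:
  x = 0 and y = 0 → (0, 0)
  4x + 4y = 36 and y = 0 → (9, 0)
  2x + 3y = 24 and 4x + 4y = 36 → (3, 6)
  2x + 3y = 24 and x = 0 → (0, 8)

Vertices: (0, 0), (9, 0), (3, 6), (0, 8)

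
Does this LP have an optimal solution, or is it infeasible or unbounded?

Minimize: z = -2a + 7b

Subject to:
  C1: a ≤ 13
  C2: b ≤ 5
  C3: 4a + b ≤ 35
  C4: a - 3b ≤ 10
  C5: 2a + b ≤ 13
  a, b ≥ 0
The point (6.5, 0) satisfies every constraint, so the LP is feasible; the constraints give a ≤ 13 and b ≤ 5, which with a, b ≥ 0 keep the feasible region inside a bounded box. A feasible, bounded LP attains a finite optimum at a vertex.

Evaluating z = -2a + 7b at each vertex:
  (0, 0): z = 0
  (6.5, 0): z = -13
  (4, 5): z = 27
  (0, 5): z = 35

The LP has an optimal solution: (6.5, 0) with z = -13.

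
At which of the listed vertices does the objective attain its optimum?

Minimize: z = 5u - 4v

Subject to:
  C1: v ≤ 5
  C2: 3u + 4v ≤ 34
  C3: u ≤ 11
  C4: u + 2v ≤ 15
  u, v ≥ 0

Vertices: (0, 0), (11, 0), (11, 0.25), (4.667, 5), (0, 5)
(0, 5) with z = -20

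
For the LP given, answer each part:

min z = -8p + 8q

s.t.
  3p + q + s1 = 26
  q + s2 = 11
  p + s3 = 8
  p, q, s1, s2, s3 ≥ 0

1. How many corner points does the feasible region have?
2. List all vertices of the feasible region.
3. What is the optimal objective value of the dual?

1. 5
2. (0, 0), (8, 0), (8, 2), (5, 11), (0, 11)
3. -64 (by strong duality, equal to the primal optimum)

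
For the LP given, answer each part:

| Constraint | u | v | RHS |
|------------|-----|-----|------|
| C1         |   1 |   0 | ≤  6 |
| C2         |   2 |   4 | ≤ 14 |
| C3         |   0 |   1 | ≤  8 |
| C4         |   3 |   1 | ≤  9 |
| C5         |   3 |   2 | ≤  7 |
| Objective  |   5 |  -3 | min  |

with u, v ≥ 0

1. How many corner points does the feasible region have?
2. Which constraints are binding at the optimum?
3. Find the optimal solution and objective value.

1. 3
2. C2, C5, u ≥ 0
3. u = 0, v = 3.5, z = -10.5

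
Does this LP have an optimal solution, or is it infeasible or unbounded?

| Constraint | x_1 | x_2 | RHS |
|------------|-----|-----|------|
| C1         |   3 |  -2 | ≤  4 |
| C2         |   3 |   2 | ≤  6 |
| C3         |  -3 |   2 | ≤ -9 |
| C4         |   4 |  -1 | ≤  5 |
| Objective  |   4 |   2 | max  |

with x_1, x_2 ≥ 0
C1 requires 3x_1 - 2x_2 ≤ 4, while C3 (-3x_1 + 2x_2 ≤ -9) is equivalent to 3x_1 - 2x_2 ≥ 9. Together they would need 9 ≤ 3x_1 - 2x_2 ≤ 4, which is impossible since 9 > 4. No point satisfies all constraints.

Infeasible — the constraint set is empty.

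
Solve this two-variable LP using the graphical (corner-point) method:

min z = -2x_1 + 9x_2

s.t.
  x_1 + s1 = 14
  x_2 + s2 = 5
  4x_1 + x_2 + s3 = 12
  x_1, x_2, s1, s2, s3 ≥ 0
Each vertex is the intersection of two constraint boundaries that also satisfies all remaining constraints:
  x_1 = 0 and x_2 = 0 → (0, 0)
  4x_1 + x_2 = 12 and x_2 = 0 → (3, 0)
  x_2 = 5 and 4x_1 + x_2 = 12 → (1.75, 5)
  x_2 = 5 and x_1 = 0 → (0, 5)

Evaluating z = -2x_1 + 9x_2 at each vertex:
  (0, 0): z = 0
  (3, 0): z = -6
  (1.75, 5): z = 41.5
  (0, 5): z = 45

The minimum is at (3, 0) with z = -6.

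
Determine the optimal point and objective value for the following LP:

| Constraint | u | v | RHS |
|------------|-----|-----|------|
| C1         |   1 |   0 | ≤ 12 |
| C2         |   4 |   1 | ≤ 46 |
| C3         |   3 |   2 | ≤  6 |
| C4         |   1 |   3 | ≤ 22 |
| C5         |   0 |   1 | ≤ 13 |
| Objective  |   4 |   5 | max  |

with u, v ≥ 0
Each vertex is the intersection of two constraint boundaries that also satisfies all remaining constraints:
  u = 0 and v = 0 → (0, 0)
  3u + 2v = 6 and v = 0 → (2, 0)
  3u + 2v = 6 and u = 0 → (0, 3)

Evaluating z = 4u + 5v at each vertex:
  (0, 0): z = 0
  (2, 0): z = 8
  (0, 3): z = 15

The maximum is at (0, 3) with z = 15.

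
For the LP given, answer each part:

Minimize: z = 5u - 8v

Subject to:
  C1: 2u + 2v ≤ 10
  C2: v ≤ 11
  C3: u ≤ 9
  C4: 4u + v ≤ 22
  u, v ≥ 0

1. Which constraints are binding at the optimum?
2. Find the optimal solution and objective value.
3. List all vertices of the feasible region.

1. C1, u ≥ 0
2. u = 0, v = 5, z = -40
3. (0, 0), (5, 0), (0, 5)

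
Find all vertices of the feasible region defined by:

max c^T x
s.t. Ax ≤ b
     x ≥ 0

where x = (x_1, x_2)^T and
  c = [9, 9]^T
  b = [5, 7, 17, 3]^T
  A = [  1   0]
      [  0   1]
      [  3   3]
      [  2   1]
Each vertex is the intersection of two constraint boundaries that also satisfies all remaining constraints:
  x_1 = 0 and x_2 = 0 → (0, 0)
  2x_1 + x_2 = 3 and x_2 = 0 → (1.5, 0)
  2x_1 + x_2 = 3 and x_1 = 0 → (0, 3)

Vertices: (0, 0), (1.5, 0), (0, 3)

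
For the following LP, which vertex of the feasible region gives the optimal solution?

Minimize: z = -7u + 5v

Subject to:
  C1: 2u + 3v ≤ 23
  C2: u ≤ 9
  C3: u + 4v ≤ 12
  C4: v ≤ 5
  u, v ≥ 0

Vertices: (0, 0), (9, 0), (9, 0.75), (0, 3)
Evaluating z = -7u + 5v at each vertex:
  (0, 0): z = 0
  (9, 0): z = -63
  (9, 0.75): z = -59.25
  (0, 3): z = 15

The smallest value is z = -63, attained at (9, 0).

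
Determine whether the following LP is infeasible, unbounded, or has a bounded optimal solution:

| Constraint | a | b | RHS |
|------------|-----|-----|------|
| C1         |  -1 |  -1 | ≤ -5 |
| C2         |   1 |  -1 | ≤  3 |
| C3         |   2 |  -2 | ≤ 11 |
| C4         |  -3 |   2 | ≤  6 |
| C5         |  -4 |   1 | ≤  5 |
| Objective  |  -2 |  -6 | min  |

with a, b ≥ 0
Feasible point: (1, 4) satisfies every constraint, so the LP is feasible.
Direction d = (1, 1): for each constraint row a, a·d ≤ 0 —
  (-1)(1) + (-1)(1) = -2 ≤ 0
  (1)(1) + (-1)(1) = 0 ≤ 0
  (2)(1) + (-2)(1) = 0 ≤ 0
  (-3)(1) + (2)(1) = -1 ≤ 0
  (-4)(1) + (1)(1) = -3 ≤ 0
and d ≥ 0, so (1, 4) + t·d stays feasible for every t ≥ 0. Along this ray z = -2a - 6b changes by -8 per unit t, so z → −∞.

Unbounded — the objective can decrease without bound over the feasible region.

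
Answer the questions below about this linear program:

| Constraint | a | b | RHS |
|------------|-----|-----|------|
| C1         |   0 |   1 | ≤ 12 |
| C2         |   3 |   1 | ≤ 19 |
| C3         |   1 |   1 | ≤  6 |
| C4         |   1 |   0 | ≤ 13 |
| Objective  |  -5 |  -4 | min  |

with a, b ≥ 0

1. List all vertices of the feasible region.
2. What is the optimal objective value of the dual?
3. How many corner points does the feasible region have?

1. (0, 0), (6, 0), (0, 6)
2. -30 (by strong duality, equal to the primal optimum)
3. 3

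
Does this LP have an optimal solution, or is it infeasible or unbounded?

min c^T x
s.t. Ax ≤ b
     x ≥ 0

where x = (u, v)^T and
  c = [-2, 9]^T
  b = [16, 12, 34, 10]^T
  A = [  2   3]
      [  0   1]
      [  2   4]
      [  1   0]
The point (8, 0) satisfies every constraint, so the LP is feasible; the constraints give u ≤ 10 and v ≤ 12, which with u, v ≥ 0 keep the feasible region inside a bounded box. A feasible, bounded LP attains a finite optimum at a vertex.

Evaluating z = -2u + 9v at each vertex:
  (0, 0): z = 0
  (8, 0): z = -16
  (0, 5.333): z = 48

Bounded optimum: z* = -16 at (8, 0).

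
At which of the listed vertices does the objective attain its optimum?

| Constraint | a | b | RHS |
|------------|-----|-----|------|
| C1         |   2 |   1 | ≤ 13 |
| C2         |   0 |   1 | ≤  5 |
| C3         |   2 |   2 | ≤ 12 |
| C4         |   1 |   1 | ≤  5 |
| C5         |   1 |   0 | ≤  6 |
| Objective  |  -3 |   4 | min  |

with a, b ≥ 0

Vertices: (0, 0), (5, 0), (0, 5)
(5, 0) with z = -15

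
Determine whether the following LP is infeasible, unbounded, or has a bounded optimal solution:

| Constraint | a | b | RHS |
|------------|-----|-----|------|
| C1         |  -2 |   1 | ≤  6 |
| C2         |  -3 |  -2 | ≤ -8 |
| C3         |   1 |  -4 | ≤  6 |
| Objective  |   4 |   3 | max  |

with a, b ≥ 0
Feasible point: (2, 1) satisfies every constraint, so the LP is feasible.
Direction d = (1, 1): for each constraint row a, a·d ≤ 0 —
  (-2)(1) + (1)(1) = -1 ≤ 0
  (-3)(1) + (-2)(1) = -5 ≤ 0
  (1)(1) + (-4)(1) = -3 ≤ 0
and d ≥ 0, so (2, 1) + t·d stays feasible for every t ≥ 0. Along this ray z = 4a + 3b changes by 7 per unit t, so z → +∞.

The LP is unbounded; z can be made arbitrarily large.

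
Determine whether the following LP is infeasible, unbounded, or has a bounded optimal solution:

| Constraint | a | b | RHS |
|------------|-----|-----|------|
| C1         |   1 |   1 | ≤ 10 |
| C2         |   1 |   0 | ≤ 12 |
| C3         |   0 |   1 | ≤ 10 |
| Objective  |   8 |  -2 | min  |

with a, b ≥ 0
The point (0, 10) satisfies every constraint, so the LP is feasible; the constraints give a ≤ 12 and b ≤ 10, which with a, b ≥ 0 keep the feasible region inside a bounded box. A feasible, bounded LP attains a finite optimum at a vertex.

Evaluating z = 8a - 2b at each vertex:
  (0, 0): z = 0
  (10, 0): z = 80
  (0, 10): z = -20

Feasible with finite optimum z* = -20 at (0, 10).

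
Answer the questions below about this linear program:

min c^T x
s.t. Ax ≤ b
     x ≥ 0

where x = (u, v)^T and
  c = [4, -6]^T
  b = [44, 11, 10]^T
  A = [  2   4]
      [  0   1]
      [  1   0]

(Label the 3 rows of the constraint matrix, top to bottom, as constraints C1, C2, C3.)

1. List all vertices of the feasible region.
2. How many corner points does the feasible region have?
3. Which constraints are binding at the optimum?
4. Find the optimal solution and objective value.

1. (0, 0), (10, 0), (10, 6), (0, 11)
2. 4
3. C1, C2, u ≥ 0
4. u = 0, v = 11, z = -66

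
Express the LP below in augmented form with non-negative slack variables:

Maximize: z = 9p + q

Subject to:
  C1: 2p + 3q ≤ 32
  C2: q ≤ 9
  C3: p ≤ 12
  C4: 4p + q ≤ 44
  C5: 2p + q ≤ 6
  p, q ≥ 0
max z = 9p + q

s.t.
  2p + 3q + s1 = 32
  q + s2 = 9
  p + s3 = 12
  4p + q + s4 = 44
  2p + q + s5 = 6
  p, q, s1, s2, s3, s4, s5 ≥ 0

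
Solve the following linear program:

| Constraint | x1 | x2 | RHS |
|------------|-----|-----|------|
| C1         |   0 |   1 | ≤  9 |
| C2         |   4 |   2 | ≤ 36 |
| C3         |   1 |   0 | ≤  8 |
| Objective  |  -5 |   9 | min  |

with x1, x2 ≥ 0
x1 = 8, x2 = 0, z = -40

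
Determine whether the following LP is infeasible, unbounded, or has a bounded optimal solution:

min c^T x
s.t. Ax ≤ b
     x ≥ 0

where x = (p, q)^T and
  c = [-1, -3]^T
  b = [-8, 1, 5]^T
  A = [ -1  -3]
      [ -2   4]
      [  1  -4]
Feasible point: (4, 2) satisfies every constraint, so the LP is feasible.
Direction d = (2, 1): for each constraint row a, a·d ≤ 0 —
  (-1)(2) + (-3)(1) = -5 ≤ 0
  (-2)(2) + (4)(1) = 0 ≤ 0
  (1)(2) + (-4)(1) = -2 ≤ 0
and d ≥ 0, so (4, 2) + t·d stays feasible for every t ≥ 0. Along this ray z = -p - 3q changes by -5 per unit t, so z → −∞.

Unbounded: there is a feasible ray along which z → −∞.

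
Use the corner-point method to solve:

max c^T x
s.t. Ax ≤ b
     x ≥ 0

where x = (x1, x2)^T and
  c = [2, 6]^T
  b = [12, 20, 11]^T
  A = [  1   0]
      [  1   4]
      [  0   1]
x1 = 12, x2 = 2, z = 36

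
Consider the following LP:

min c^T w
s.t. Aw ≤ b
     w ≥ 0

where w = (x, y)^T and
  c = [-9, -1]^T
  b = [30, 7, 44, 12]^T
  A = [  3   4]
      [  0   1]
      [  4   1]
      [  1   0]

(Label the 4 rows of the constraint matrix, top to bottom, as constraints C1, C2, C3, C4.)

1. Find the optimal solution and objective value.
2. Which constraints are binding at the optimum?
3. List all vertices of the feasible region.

1. x = 10, y = 0, z = -90
2. C1, y ≥ 0
3. (0, 0), (10, 0), (0.6667, 7), (0, 7)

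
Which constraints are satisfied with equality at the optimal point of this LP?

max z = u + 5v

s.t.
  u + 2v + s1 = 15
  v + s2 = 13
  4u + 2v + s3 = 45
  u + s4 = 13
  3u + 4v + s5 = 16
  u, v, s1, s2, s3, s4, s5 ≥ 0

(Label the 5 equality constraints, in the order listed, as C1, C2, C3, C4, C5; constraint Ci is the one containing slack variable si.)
Optimal: u = 0, v = 4
Slack at optimum:
  C1: slack = 7
  C2: slack = 9
  C3: slack = 37
  C4: slack = 13
  C5: slack = 0 (binding)
  u ≥ 0: u = 0 (binding)
  v ≥ 0: v = 4
Binding constraints: C5, u ≥ 0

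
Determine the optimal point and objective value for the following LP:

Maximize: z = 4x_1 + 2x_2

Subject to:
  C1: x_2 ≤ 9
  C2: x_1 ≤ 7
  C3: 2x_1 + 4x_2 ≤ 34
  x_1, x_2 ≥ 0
Each vertex is the intersection of two constraint boundaries that also satisfies all remaining constraints:
  x_1 = 0 and x_2 = 0 → (0, 0)
  x_1 = 7 and x_2 = 0 → (7, 0)
  x_1 = 7 and 2x_1 + 4x_2 = 34 → (7, 5)
  2x_1 + 4x_2 = 34 and x_1 = 0 → (0, 8.5)

Evaluating z = 4x_1 + 2x_2 at each vertex:
  (0, 0): z = 0
  (7, 0): z = 28
  (7, 5): z = 38
  (0, 8.5): z = 17

The maximum is at (7, 5) with z = 38.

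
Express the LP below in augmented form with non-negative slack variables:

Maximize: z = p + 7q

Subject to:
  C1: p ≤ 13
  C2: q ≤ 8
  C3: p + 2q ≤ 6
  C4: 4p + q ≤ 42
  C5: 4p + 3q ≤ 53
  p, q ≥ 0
max z = p + 7q

s.t.
  p + s1 = 13
  q + s2 = 8
  p + 2q + s3 = 6
  4p + q + s4 = 42
  4p + 3q + s5 = 53
  p, q, s1, s2, s3, s4, s5 ≥ 0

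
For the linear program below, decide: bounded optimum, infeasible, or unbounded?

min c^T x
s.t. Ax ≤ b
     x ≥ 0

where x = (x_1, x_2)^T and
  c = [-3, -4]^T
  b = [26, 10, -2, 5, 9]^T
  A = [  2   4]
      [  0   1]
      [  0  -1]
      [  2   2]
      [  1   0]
The point (0, 2.5) satisfies every constraint, so the LP is feasible; the constraints give x_1 ≤ 9 and x_2 ≤ 10, which with x_1, x_2 ≥ 0 keep the feasible region inside a bounded box. A feasible, bounded LP attains a finite optimum at a vertex.

Evaluating z = -3x_1 - 4x_2 at each vertex:
  (0, 2): z = -8
  (0.5, 2): z = -9.5
  (0, 2.5): z = -10

Bounded optimum: z* = -10 at (0, 2.5).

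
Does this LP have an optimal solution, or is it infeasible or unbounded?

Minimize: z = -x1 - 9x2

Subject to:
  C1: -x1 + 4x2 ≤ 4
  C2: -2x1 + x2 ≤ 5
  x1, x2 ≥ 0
Feasible point: (0, 0) satisfies every constraint, so the LP is feasible.
Direction d = (1, 0): for each constraint row a, a·d ≤ 0 —
  (-1)(1) + (4)(0) = -1 ≤ 0
  (-2)(1) + (1)(0) = -2 ≤ 0
and d ≥ 0, so (0, 0) + t·d stays feasible for every t ≥ 0. Along this ray z = -x1 - 9x2 changes by -1 per unit t, so z → −∞.

The LP is unbounded; z can be made arbitrarily small.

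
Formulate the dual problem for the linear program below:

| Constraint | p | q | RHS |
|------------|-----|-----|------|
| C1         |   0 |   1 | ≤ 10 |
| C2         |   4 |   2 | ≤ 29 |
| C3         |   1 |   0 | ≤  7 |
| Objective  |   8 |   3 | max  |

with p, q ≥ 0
Minimize: z = 10y1 + 29y2 + 7y3

Subject to:
  C1: -4y2 - y3 ≤ -8
  C2: -y1 - 2y2 ≤ -3
  y1, y2, y3 ≥ 0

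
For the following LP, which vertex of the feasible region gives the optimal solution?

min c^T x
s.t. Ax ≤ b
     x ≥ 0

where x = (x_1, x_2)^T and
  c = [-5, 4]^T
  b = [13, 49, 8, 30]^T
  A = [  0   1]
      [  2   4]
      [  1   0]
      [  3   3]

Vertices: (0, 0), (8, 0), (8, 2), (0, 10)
(8, 0) with z = -40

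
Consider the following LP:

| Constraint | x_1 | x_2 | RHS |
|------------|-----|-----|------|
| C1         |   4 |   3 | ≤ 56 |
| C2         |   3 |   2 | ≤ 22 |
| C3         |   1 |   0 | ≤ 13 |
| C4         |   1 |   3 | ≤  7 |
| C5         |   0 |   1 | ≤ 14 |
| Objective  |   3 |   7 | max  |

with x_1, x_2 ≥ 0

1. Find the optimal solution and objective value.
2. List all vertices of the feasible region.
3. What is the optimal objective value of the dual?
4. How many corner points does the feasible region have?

1. x_1 = 7, x_2 = 0, z = 21
2. (0, 0), (7, 0), (0, 2.333)
3. 21 (by strong duality, equal to the primal optimum)
4. 3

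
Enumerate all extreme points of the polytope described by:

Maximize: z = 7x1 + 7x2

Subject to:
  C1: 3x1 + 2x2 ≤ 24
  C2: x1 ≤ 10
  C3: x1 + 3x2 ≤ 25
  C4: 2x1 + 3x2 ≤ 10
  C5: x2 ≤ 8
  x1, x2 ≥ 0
Each vertex is the intersection of two constraint boundaries that also satisfies all remaining constraints:
  x1 = 0 and x2 = 0 → (0, 0)
  2x1 + 3x2 = 10 and x2 = 0 → (5, 0)
  2x1 + 3x2 = 10 and x1 = 0 → (0, 3.333)

Vertices: (0, 0), (5, 0), (0, 3.333)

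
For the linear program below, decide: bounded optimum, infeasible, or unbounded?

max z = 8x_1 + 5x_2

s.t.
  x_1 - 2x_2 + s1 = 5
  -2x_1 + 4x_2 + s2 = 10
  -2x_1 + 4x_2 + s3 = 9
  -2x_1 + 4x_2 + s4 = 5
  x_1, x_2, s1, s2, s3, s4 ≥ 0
Feasible point: (0, 0) satisfies every constraint, so the LP is feasible.
Direction d = (2, 1): for each constraint row a, a·d ≤ 0 —
  (1)(2) + (-2)(1) = 0 ≤ 0
  (-2)(2) + (4)(1) = 0 ≤ 0
  (-2)(2) + (4)(1) = 0 ≤ 0
  (-2)(2) + (4)(1) = 0 ≤ 0
and d ≥ 0, so (0, 0) + t·d stays feasible for every t ≥ 0. Along this ray z = 8x_1 + 5x_2 changes by 21 per unit t, so z → +∞.

Unbounded — the objective can increase without bound over the feasible region.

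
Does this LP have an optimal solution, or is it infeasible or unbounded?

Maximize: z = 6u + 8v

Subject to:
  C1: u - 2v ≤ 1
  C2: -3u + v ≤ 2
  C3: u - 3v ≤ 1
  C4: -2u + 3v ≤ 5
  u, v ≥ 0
Feasible point: (0, 0) satisfies every constraint, so the LP is feasible.
Direction d = (2, 1): for each constraint row a, a·d ≤ 0 —
  (1)(2) + (-2)(1) = 0 ≤ 0
  (-3)(2) + (1)(1) = -5 ≤ 0
  (1)(2) + (-3)(1) = -1 ≤ 0
  (-2)(2) + (3)(1) = -1 ≤ 0
and d ≥ 0, so (0, 0) + t·d stays feasible for every t ≥ 0. Along this ray z = 6u + 8v changes by 20 per unit t, so z → +∞.

The LP is unbounded; z can be made arbitrarily large.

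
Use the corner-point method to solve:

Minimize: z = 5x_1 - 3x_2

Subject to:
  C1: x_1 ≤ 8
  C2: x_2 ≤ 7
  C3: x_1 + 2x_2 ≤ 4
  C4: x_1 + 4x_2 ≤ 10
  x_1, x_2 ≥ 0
Each vertex is the intersection of two constraint boundaries that also satisfies all remaining constraints:
  x_1 = 0 and x_2 = 0 → (0, 0)
  x_1 + 2x_2 = 4 and x_2 = 0 → (4, 0)
  x_1 + 2x_2 = 4 and x_1 = 0 → (0, 2)

Evaluating z = 5x_1 - 3x_2 at each vertex:
  (0, 0): z = 0
  (4, 0): z = 20
  (0, 2): z = -6

The minimum is at (0, 2) with z = -6.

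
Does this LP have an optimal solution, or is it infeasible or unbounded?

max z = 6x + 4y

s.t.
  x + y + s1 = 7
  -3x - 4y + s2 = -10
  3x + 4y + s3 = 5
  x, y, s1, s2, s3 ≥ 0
The row 3x + 4y + s3 = 5 with s3 ≥ 0 requires 3x + 4y ≤ 5, while the row -3x - 4y + s2 = -10 with s2 ≥ 0 is equivalent to 3x + 4y ≥ 10. Together they would need 10 ≤ 3x + 4y ≤ 5, which is impossible since 10 > 5. No point satisfies all constraints.

Infeasible: no point satisfies all constraints simultaneously.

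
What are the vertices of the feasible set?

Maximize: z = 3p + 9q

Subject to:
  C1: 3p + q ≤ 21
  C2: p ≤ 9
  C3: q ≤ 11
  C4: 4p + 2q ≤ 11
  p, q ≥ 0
Each vertex is the intersection of two constraint boundaries that also satisfies all remaining constraints:
  p = 0 and q = 0 → (0, 0)
  4p + 2q = 11 and q = 0 → (2.75, 0)
  4p + 2q = 11 and p = 0 → (0, 5.5)

Vertices: (0, 0), (2.75, 0), (0, 5.5)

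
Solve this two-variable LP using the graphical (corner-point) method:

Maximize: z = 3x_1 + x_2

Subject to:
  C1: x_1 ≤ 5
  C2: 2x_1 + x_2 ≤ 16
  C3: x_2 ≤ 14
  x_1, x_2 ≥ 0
Each vertex is the intersection of two constraint boundaries that also satisfies all remaining constraints:
  x_1 = 0 and x_2 = 0 → (0, 0)
  x_1 = 5 and x_2 = 0 → (5, 0)
  x_1 = 5 and 2x_1 + x_2 = 16 → (5, 6)
  2x_1 + x_2 = 16 and x_2 = 14 → (1, 14)
  x_2 = 14 and x_1 = 0 → (0, 14)

Evaluating z = 3x_1 + x_2 at each vertex:
  (0, 0): z = 0
  (5, 0): z = 15
  (5, 6): z = 21
  (1, 14): z = 17
  (0, 14): z = 14

The maximum is at (5, 6) with z = 21.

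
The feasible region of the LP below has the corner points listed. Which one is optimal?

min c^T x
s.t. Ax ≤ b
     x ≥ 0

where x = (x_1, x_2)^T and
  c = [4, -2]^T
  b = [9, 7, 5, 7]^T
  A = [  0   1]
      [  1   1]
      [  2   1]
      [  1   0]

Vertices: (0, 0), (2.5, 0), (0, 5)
Evaluating z = 4x_1 - 2x_2 at each vertex:
  (0, 0): z = 0
  (2.5, 0): z = 10
  (0, 5): z = -10

The smallest value is z = -10, attained at (0, 5).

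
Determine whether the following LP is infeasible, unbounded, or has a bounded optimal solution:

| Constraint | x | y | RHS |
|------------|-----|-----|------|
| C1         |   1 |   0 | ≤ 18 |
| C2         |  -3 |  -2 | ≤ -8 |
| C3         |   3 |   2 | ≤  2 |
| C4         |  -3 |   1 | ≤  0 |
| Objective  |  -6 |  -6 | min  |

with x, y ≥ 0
C3 requires 3x + 2y ≤ 2, while C2 (-3x - 2y ≤ -8) is equivalent to 3x + 2y ≥ 8. Together they would need 8 ≤ 3x + 2y ≤ 2, which is impossible since 8 > 2. No point satisfies all constraints.

Infeasible — the constraint set is empty.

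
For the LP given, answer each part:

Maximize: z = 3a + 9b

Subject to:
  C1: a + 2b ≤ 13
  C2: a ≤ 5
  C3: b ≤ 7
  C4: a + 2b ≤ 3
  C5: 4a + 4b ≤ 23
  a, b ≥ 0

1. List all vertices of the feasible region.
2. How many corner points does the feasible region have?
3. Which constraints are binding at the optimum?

1. (0, 0), (3, 0), (0, 1.5)
2. 3
3. C4, a ≥ 0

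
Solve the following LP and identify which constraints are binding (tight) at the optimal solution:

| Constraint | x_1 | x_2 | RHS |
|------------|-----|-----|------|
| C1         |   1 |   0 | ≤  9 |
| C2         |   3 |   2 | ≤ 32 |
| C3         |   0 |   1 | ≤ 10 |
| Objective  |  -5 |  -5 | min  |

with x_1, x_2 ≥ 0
Optimal: x_1 = 4, x_2 = 10
Binding: C2, C3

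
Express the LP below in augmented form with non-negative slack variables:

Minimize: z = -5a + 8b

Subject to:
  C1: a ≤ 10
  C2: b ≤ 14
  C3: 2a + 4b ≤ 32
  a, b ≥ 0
min z = -5a + 8b

s.t.
  a + s1 = 10
  b + s2 = 14
  2a + 4b + s3 = 32
  a, b, s1, s2, s3 ≥ 0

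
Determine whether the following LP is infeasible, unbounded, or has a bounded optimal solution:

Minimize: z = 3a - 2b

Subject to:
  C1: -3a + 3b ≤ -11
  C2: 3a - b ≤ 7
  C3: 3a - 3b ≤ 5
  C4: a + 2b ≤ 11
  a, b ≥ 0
C3 requires 3a - 3b ≤ 5, while C1 (-3a + 3b ≤ -11) is equivalent to 3a - 3b ≥ 11. Together they would need 11 ≤ 3a - 3b ≤ 5, which is impossible since 11 > 5. No point satisfies all constraints.

The feasible region is empty; the LP is infeasible.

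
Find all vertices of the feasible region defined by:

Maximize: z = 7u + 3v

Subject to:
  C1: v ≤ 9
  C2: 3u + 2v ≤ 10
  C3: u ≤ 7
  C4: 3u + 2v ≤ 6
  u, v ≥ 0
Each vertex is the intersection of two constraint boundaries that also satisfies all remaining constraints:
  u = 0 and v = 0 → (0, 0)
  3u + 2v = 6 and v = 0 → (2, 0)
  3u + 2v = 6 and u = 0 → (0, 3)

Vertices: (0, 0), (2, 0), (0, 3)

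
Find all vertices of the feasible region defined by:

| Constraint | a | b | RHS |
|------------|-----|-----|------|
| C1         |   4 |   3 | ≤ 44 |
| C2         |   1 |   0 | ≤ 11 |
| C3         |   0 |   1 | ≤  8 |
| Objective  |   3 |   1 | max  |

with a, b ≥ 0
Each vertex is the intersection of two constraint boundaries that also satisfies all remaining constraints:
  a = 0 and b = 0 → (0, 0)
  4a + 3b = 44 and a = 11 → (11, 0)
  4a + 3b = 44 and b = 8 → (5, 8)
  b = 8 and a = 0 → (0, 8)

Vertices: (0, 0), (11, 0), (5, 8), (0, 8)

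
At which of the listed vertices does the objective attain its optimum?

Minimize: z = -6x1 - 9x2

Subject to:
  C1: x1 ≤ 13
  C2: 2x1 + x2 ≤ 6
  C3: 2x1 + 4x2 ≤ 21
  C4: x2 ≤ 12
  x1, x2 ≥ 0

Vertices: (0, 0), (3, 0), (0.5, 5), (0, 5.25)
(0.5, 5) with z = -48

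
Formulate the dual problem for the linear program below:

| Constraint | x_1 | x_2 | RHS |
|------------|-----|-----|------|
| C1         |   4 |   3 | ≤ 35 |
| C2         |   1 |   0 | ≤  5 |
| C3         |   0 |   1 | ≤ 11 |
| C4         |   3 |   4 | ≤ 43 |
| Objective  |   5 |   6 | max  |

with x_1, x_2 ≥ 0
Minimize: z = 35y1 + 5y2 + 11y3 + 43y4

Subject to:
  C1: -4y1 - y2 - 3y4 ≤ -5
  C2: -3y1 - y3 - 4y4 ≤ -6
  y1, y2, y3, y4 ≥ 0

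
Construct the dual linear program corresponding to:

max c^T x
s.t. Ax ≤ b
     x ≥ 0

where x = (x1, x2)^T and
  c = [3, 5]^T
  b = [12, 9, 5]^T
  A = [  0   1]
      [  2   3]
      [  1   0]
Minimize: z = 12y1 + 9y2 + 5y3

Subject to:
  C1: -2y2 - y3 ≤ -3
  C2: -y1 - 3y2 ≤ -5
  y1, y2, y3 ≥ 0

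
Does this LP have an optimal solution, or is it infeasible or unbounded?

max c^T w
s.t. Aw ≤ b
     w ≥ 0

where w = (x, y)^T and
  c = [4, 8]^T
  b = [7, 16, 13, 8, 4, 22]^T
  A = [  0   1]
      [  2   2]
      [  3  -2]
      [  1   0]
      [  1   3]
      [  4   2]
The point (4, 0) satisfies every constraint, so the LP is feasible; the constraints give x ≤ 8 and y ≤ 7, which with x, y ≥ 0 keep the feasible region inside a bounded box. A feasible, bounded LP attains a finite optimum at a vertex.

Evaluating z = 4x + 8y at each vertex:
  (0, 0): z = 0
  (4, 0): z = 16
  (0, 1.333): z = 10.67

Feasible with finite optimum z* = 16 at (4, 0).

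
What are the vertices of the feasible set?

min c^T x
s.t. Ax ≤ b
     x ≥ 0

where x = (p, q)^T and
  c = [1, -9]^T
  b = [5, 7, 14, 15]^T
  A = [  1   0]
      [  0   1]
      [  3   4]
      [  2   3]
Each vertex is the intersection of two constraint boundaries that also satisfies all remaining constraints:
  p = 0 and q = 0 → (0, 0)
  3p + 4q = 14 and q = 0 → (4.667, 0)
  3p + 4q = 14 and p = 0 → (0, 3.5)

Vertices: (0, 0), (4.667, 0), (0, 3.5)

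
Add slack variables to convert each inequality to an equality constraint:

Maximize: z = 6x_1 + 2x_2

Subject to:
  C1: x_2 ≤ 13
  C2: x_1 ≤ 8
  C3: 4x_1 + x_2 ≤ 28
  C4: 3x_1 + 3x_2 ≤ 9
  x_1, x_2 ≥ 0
max z = 6x_1 + 2x_2

s.t.
  x_2 + s1 = 13
  x_1 + s2 = 8
  4x_1 + x_2 + s3 = 28
  3x_1 + 3x_2 + s4 = 9
  x_1, x_2, s1, s2, s3, s4 ≥ 0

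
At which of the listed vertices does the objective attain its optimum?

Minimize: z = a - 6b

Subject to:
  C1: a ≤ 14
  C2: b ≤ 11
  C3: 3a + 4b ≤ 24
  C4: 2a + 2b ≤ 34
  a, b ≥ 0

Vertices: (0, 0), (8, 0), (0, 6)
(0, 6) with z = -36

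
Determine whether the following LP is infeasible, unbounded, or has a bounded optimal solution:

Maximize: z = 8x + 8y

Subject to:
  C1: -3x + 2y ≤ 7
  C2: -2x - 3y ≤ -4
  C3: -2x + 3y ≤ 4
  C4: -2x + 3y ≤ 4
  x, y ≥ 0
Feasible point: (1, 1) satisfies every constraint, so the LP is feasible.
Direction d = (1, 0): for each constraint row a, a·d ≤ 0 —
  (-3)(1) + (2)(0) = -3 ≤ 0
  (-2)(1) + (-3)(0) = -2 ≤ 0
  (-2)(1) + (3)(0) = -2 ≤ 0
  (-2)(1) + (3)(0) = -2 ≤ 0
and d ≥ 0, so (1, 1) + t·d stays feasible for every t ≥ 0. Along this ray z = 8x + 8y changes by 8 per unit t, so z → +∞.

Unbounded: there is a feasible ray along which z → +∞.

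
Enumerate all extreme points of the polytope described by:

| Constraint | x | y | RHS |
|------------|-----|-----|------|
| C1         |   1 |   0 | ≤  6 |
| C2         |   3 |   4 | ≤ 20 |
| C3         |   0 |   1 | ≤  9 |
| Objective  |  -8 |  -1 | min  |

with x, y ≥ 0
Each vertex is the intersection of two constraint boundaries that also satisfies all remaining constraints:
  x = 0 and y = 0 → (0, 0)
  x = 6 and y = 0 → (6, 0)
  x = 6 and 3x + 4y = 20 → (6, 0.5)
  3x + 4y = 20 and x = 0 → (0, 5)

Vertices: (0, 0), (6, 0), (6, 0.5), (0, 5)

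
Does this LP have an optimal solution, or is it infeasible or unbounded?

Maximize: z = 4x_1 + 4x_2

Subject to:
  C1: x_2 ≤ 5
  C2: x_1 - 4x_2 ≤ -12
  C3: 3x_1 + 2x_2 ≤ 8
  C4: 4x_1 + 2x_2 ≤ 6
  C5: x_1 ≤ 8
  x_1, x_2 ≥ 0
The point (0, 3) satisfies every constraint, so the LP is feasible; the constraints give x_1 ≤ 8 and x_2 ≤ 5, which with x_1, x_2 ≥ 0 keep the feasible region inside a bounded box. A feasible, bounded LP attains a finite optimum at a vertex.

Evaluating z = 4x_1 + 4x_2 at each vertex:
  (0, 3): z = 12

Feasible with finite optimum z* = 12 at (0, 3).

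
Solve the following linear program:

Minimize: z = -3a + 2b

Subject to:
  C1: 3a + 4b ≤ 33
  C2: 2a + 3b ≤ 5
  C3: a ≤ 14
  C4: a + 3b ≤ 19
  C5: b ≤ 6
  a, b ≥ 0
Each vertex is the intersection of two constraint boundaries that also satisfies all remaining constraints:
  a = 0 and b = 0 → (0, 0)
  2a + 3b = 5 and b = 0 → (2.5, 0)
  2a + 3b = 5 and a = 0 → (0, 1.667)

Evaluating z = -3a + 2b at each vertex:
  (0, 0): z = 0
  (2.5, 0): z = -7.5
  (0, 1.667): z = 3.333

The minimum is at (2.5, 0) with z = -7.5.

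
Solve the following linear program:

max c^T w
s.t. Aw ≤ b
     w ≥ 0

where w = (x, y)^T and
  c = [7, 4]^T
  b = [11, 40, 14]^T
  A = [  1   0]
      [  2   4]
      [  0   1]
x = 11, y = 4.5, z = 95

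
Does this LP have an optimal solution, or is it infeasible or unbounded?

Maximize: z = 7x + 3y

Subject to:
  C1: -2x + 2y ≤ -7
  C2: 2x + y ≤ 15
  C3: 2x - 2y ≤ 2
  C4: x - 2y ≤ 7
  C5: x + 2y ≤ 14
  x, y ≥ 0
C3 requires 2x - 2y ≤ 2, while C1 (-2x + 2y ≤ -7) is equivalent to 2x - 2y ≥ 7. Together they would need 7 ≤ 2x - 2y ≤ 2, which is impossible since 7 > 2. No point satisfies all constraints.

Infeasible — the constraint set is empty.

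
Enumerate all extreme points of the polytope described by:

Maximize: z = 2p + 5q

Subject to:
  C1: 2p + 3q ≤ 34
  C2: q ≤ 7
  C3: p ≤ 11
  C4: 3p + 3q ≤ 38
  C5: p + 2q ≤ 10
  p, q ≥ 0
Each vertex is the intersection of two constraint boundaries that also satisfies all remaining constraints:
  p = 0 and q = 0 → (0, 0)
  p + 2q = 10 and q = 0 → (10, 0)
  p + 2q = 10 and p = 0 → (0, 5)

Vertices: (0, 0), (10, 0), (0, 5)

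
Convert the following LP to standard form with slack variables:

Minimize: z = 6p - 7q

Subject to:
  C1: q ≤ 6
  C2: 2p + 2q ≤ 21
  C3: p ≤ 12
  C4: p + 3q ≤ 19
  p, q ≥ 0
min z = 6p - 7q

s.t.
  q + s1 = 6
  2p + 2q + s2 = 21
  p + s3 = 12
  p + 3q + s4 = 19
  p, q, s1, s2, s3, s4 ≥ 0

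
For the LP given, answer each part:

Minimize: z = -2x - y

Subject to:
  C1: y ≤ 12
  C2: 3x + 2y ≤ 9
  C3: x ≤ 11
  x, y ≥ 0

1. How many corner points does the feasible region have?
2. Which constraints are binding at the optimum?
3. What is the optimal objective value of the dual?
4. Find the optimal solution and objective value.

1. 3
2. C2, y ≥ 0
3. -6 (by strong duality, equal to the primal optimum)
4. x = 3, y = 0, z = -6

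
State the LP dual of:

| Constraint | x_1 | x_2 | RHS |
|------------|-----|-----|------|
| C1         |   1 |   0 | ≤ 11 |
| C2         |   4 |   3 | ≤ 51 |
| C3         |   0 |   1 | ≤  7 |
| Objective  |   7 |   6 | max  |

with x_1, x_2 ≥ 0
Minimize: z = 11y1 + 51y2 + 7y3

Subject to:
  C1: -y1 - 4y2 ≤ -7
  C2: -3y2 - y3 ≤ -6
  y1, y2, y3 ≥ 0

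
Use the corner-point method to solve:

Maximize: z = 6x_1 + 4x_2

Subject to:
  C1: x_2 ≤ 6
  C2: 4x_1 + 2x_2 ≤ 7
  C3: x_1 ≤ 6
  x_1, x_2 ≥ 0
x_1 = 0, x_2 = 3.5, z = 14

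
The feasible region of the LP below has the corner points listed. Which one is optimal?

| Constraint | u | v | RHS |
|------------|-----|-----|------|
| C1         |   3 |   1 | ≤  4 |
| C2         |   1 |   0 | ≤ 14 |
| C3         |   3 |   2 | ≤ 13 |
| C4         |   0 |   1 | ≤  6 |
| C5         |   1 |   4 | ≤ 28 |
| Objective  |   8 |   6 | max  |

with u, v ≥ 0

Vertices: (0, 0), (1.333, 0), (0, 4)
(0, 4) with z = 24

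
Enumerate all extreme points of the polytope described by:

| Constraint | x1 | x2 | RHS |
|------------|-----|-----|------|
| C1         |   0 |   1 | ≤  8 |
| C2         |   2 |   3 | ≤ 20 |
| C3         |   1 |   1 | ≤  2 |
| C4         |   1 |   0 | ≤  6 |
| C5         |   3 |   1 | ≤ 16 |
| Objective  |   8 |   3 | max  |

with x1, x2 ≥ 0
Each vertex is the intersection of two constraint boundaries that also satisfies all remaining constraints:
  x1 = 0 and x2 = 0 → (0, 0)
  x1 + x2 = 2 and x2 = 0 → (2, 0)
  x1 + x2 = 2 and x1 = 0 → (0, 2)

Vertices: (0, 0), (2, 0), (0, 2)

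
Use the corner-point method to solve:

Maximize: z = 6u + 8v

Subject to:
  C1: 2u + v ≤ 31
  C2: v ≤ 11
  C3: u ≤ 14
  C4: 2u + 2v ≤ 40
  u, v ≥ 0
u = 9, v = 11, z = 142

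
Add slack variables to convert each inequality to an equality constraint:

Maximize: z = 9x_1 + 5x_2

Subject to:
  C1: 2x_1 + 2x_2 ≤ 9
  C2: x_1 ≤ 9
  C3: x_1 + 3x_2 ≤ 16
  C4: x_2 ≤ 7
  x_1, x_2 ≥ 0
max z = 9x_1 + 5x_2

s.t.
  2x_1 + 2x_2 + s1 = 9
  x_1 + s2 = 9
  x_1 + 3x_2 + s3 = 16
  x_2 + s4 = 7
  x_1, x_2, s1, s2, s3, s4 ≥ 0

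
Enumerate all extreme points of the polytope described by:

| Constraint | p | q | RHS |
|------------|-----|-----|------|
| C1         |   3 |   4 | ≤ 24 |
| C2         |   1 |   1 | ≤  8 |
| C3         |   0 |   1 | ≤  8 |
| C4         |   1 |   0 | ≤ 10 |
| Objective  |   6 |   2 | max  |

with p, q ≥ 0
Each vertex is the intersection of two constraint boundaries that also satisfies all remaining constraints:
  p = 0 and q = 0 → (0, 0)
  3p + 4q = 24 and p + q = 8 → (8, 0)
  3p + 4q = 24 and p = 0 → (0, 6)

Vertices: (0, 0), (8, 0), (0, 6)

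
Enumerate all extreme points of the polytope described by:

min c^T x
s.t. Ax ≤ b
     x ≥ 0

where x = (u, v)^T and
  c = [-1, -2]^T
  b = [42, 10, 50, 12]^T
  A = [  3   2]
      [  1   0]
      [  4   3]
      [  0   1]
Each vertex is the intersection of two constraint boundaries that also satisfies all remaining constraints:
  u = 0 and v = 0 → (0, 0)
  u = 10 and v = 0 → (10, 0)
  u = 10 and 4u + 3v = 50 → (10, 3.333)
  4u + 3v = 50 and v = 12 → (3.5, 12)
  v = 12 and u = 0 → (0, 12)

Vertices: (0, 0), (10, 0), (10, 3.333), (3.5, 12), (0, 12)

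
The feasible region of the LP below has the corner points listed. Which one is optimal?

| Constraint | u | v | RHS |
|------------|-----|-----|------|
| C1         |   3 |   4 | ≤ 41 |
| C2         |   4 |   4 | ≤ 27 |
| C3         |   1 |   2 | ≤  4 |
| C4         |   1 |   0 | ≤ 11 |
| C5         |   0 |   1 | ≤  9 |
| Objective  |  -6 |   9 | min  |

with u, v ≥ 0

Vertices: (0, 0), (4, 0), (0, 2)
Evaluating z = -6u + 9v at each vertex:
  (0, 0): z = 0
  (4, 0): z = -24
  (0, 2): z = 18

The smallest value is z = -24, attained at (4, 0).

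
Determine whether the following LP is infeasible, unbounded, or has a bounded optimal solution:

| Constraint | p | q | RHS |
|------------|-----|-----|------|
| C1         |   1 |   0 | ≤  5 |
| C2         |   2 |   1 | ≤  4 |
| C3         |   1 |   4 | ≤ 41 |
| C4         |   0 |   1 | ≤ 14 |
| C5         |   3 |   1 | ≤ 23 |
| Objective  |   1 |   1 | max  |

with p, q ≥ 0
The point (0, 4) satisfies every constraint, so the LP is feasible; the constraints give p ≤ 5 and q ≤ 14, which with p, q ≥ 0 keep the feasible region inside a bounded box. A feasible, bounded LP attains a finite optimum at a vertex.

Evaluating z = p + q at each vertex:
  (0, 0): z = 0
  (2, 0): z = 2
  (0, 4): z = 4

Feasible with finite optimum z* = 4 at (0, 4).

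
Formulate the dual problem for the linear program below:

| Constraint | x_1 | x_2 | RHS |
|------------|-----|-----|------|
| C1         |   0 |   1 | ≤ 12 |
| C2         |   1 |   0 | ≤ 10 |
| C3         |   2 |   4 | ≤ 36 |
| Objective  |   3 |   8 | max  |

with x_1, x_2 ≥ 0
Minimize: z = 12y1 + 10y2 + 36y3

Subject to:
  C1: -y2 - 2y3 ≤ -3
  C2: -y1 - 4y3 ≤ -8
  y1, y2, y3 ≥ 0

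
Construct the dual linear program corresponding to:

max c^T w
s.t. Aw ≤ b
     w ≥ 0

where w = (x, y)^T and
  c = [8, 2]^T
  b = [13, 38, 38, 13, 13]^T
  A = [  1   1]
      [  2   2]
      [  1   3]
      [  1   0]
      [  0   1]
Minimize: z = 13y1 + 38y2 + 38y3 + 13y4 + 13y5

Subject to:
  C1: -y1 - 2y2 - y3 - y4 ≤ -8
  C2: -y1 - 2y2 - 3y3 - y5 ≤ -2
  y1, y2, y3, y4, y5 ≥ 0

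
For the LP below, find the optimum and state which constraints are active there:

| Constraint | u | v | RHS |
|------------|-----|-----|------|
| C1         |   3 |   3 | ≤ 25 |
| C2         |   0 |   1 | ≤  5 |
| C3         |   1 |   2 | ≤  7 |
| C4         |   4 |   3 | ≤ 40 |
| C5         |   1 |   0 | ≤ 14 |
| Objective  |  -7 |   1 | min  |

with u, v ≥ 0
Optimal: u = 7, v = 0
Slack at optimum:
  C1: slack = 4
  C2: slack = 5
  C3: slack = 0 (binding)
  C4: slack = 12
  C5: slack = 7
  u ≥ 0: u = 7
  v ≥ 0: v = 0 (binding)
Binding constraints: C3, v ≥ 0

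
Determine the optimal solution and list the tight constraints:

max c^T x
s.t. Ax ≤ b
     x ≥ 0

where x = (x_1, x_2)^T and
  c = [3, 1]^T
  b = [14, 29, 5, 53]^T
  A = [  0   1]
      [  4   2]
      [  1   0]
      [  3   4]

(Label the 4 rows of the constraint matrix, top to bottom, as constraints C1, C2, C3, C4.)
Optimal: x_1 = 5, x_2 = 4.5
Slack at optimum:
  C1: slack = 9.5
  C2: slack = 0 (binding)
  C3: slack = 0 (binding)
  C4: slack = 20
  x_1 ≥ 0: x_1 = 5
  x_2 ≥ 0: x_2 = 4.5
Binding constraints: C2, C3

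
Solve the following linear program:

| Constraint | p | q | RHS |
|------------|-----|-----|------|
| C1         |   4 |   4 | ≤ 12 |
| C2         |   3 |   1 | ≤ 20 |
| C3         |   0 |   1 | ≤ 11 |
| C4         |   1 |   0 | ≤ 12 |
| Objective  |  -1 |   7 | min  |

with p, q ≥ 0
Each vertex is the intersection of two constraint boundaries that also satisfies all remaining constraints:
  p = 0 and q = 0 → (0, 0)
  4p + 4q = 12 and q = 0 → (3, 0)
  4p + 4q = 12 and p = 0 → (0, 3)

Evaluating z = -p + 7q at each vertex:
  (0, 0): z = 0
  (3, 0): z = -3
  (0, 3): z = 21

The minimum is at (3, 0) with z = -3.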